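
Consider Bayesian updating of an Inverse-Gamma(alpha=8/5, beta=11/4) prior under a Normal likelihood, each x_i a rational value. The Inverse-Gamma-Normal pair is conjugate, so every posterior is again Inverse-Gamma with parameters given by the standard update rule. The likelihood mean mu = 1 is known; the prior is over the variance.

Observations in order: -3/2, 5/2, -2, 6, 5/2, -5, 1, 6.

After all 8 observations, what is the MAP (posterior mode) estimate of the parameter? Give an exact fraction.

obs 1: x=-3/2 → posterior Inverse-Gamma(21/10, 47/8)
obs 2: x=5/2 → posterior Inverse-Gamma(13/5, 7)
obs 3: x=-2 → posterior Inverse-Gamma(31/10, 23/2)
obs 4: x=6 → posterior Inverse-Gamma(18/5, 24)
obs 5: x=5/2 → posterior Inverse-Gamma(41/10, 201/8)
obs 6: x=-5 → posterior Inverse-Gamma(23/5, 345/8)
obs 7: x=1 → posterior Inverse-Gamma(51/10, 345/8)
obs 8: x=6 → posterior Inverse-Gamma(28/5, 445/8)

2225/264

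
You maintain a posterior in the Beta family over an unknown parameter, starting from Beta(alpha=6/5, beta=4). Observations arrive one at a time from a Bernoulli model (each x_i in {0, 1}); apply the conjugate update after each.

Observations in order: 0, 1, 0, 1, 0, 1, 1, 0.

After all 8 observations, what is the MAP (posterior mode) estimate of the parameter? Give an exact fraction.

obs 1: x=0 → posterior Beta(6/5, 5)
obs 2: x=1 → posterior Beta(11/5, 5)
obs 3: x=0 → posterior Beta(11/5, 6)
obs 4: x=1 → posterior Beta(16/5, 6)
obs 5: x=0 → posterior Beta(16/5, 7)
obs 6: x=1 → posterior Beta(21/5, 7)
obs 7: x=1 → posterior Beta(26/5, 7)
obs 8: x=0 → posterior Beta(26/5, 8)

3/8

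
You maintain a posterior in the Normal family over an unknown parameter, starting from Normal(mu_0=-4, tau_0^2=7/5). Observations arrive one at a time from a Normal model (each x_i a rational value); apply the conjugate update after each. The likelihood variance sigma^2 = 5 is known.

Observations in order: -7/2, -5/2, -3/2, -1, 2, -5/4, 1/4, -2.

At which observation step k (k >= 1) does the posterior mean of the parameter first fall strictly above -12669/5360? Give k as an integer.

k = 6

obs 1: x=-7/2 → posterior Normal(-249/64, 35/32)
obs 2: x=-5/2 → posterior Normal(-142/39, 35/39)
obs 3: x=-3/2 → posterior Normal(-305/92, 35/46)
obs 4: x=-1 → posterior Normal(-319/106, 35/53)
obs 5: x=2 → posterior Normal(-97/40, 7/12)
obs 6: x=-5/4 → posterior Normal(-617/268, 35/67)
obs 7: x=1/4 → posterior Normal(-305/148, 35/74)
obs 8: x=-2 → posterior Normal(-37/18, 35/81)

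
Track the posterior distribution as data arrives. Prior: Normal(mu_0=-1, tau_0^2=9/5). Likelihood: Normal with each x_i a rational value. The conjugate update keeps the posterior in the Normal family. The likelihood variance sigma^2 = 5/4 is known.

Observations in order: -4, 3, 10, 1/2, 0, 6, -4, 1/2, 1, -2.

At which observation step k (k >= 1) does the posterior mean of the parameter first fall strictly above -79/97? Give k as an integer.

k = 2

obs 1: x=-4 → posterior Normal(-169/61, 45/61)
obs 2: x=3 → posterior Normal(-61/97, 45/97)
obs 3: x=10 → posterior Normal(299/133, 45/133)
obs 4: x=1/2 → posterior Normal(317/169, 45/169)
obs 5: x=0 → posterior Normal(317/205, 9/41)
obs 6: x=6 → posterior Normal(533/241, 45/241)
obs 7: x=-4 → posterior Normal(389/277, 45/277)
obs 8: x=1/2 → posterior Normal(407/313, 45/313)
obs 9: x=1 → posterior Normal(443/349, 45/349)
obs 10: x=-2 → posterior Normal(53/55, 9/77)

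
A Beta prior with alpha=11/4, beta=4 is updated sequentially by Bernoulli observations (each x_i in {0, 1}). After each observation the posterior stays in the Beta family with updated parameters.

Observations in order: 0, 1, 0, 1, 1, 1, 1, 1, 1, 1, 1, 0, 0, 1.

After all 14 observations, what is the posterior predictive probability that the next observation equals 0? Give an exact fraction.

32/83

obs 1: x=0 → posterior Beta(11/4, 5)
obs 2: x=1 → posterior Beta(15/4, 5)
obs 3: x=0 → posterior Beta(15/4, 6)
obs 4: x=1 → posterior Beta(19/4, 6)
obs 5: x=1 → posterior Beta(23/4, 6)
obs 6: x=1 → posterior Beta(27/4, 6)
obs 7: x=1 → posterior Beta(31/4, 6)
obs 8: x=1 → posterior Beta(35/4, 6)
obs 9: x=1 → posterior Beta(39/4, 6)
obs 10: x=1 → posterior Beta(43/4, 6)
obs 11: x=1 → posterior Beta(47/4, 6)
obs 12: x=0 → posterior Beta(47/4, 7)
obs 13: x=0 → posterior Beta(47/4, 8)
obs 14: x=1 → posterior Beta(51/4, 8)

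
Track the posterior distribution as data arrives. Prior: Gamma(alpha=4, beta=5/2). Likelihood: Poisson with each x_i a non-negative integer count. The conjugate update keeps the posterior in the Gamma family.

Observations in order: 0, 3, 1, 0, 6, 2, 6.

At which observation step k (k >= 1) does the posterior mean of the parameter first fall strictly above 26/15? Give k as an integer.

k = 5

obs 1: x=0 → posterior Gamma(4, 7/2)
obs 2: x=3 → posterior Gamma(7, 9/2)
obs 3: x=1 → posterior Gamma(8, 11/2)
obs 4: x=0 → posterior Gamma(8, 13/2)
obs 5: x=6 → posterior Gamma(14, 15/2)
obs 6: x=2 → posterior Gamma(16, 17/2)
obs 7: x=6 → posterior Gamma(22, 19/2)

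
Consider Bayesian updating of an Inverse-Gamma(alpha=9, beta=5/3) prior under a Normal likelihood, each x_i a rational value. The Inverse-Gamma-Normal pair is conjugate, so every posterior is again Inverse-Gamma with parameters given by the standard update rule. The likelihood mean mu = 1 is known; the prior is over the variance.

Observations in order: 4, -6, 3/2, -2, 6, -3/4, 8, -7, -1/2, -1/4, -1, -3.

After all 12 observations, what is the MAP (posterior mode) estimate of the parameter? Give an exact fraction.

5651/768

obs 1: x=4 → posterior Inverse-Gamma(19/2, 37/6)
obs 2: x=-6 → posterior Inverse-Gamma(10, 92/3)
obs 3: x=3/2 → posterior Inverse-Gamma(21/2, 739/24)
obs 4: x=-2 → posterior Inverse-Gamma(11, 847/24)
obs 5: x=6 → posterior Inverse-Gamma(23/2, 1147/24)
obs 6: x=-3/4 → posterior Inverse-Gamma(12, 4735/96)
obs 7: x=8 → posterior Inverse-Gamma(25/2, 7087/96)
obs 8: x=-7 → posterior Inverse-Gamma(13, 10159/96)
obs 9: x=-1/2 → posterior Inverse-Gamma(27/2, 10267/96)
obs 10: x=-1/4 → posterior Inverse-Gamma(14, 5171/48)
obs 11: x=-1 → posterior Inverse-Gamma(29/2, 5267/48)
obs 12: x=-3 → posterior Inverse-Gamma(15, 5651/48)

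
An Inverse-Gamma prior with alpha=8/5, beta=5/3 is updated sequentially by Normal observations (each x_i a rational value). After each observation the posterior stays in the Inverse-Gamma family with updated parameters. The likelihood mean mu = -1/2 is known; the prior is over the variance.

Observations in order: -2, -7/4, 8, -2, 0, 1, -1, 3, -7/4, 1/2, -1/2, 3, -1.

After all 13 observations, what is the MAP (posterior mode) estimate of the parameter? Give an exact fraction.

obs 1: x=-2 → posterior Inverse-Gamma(21/10, 67/24)
obs 2: x=-7/4 → posterior Inverse-Gamma(13/5, 343/96)
obs 3: x=8 → posterior Inverse-Gamma(31/10, 3811/96)
obs 4: x=-2 → posterior Inverse-Gamma(18/5, 3919/96)
obs 5: x=0 → posterior Inverse-Gamma(41/10, 3931/96)
obs 6: x=1 → posterior Inverse-Gamma(23/5, 4039/96)
obs 7: x=-1 → posterior Inverse-Gamma(51/10, 4051/96)
obs 8: x=3 → posterior Inverse-Gamma(28/5, 4639/96)
obs 9: x=-7/4 → posterior Inverse-Gamma(61/10, 2357/48)
obs 10: x=1/2 → posterior Inverse-Gamma(33/5, 2381/48)
obs 11: x=-1/2 → posterior Inverse-Gamma(71/10, 2381/48)
obs 12: x=3 → posterior Inverse-Gamma(38/5, 2675/48)
obs 13: x=-1 → posterior Inverse-Gamma(81/10, 2681/48)

1915/312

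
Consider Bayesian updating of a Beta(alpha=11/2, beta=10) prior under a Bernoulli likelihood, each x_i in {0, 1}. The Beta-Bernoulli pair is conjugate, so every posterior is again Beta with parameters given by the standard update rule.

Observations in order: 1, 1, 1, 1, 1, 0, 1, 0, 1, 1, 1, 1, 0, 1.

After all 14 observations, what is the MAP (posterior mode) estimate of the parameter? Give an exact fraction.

31/55

obs 1: x=1 → posterior Beta(13/2, 10)
obs 2: x=1 → posterior Beta(15/2, 10)
obs 3: x=1 → posterior Beta(17/2, 10)
obs 4: x=1 → posterior Beta(19/2, 10)
obs 5: x=1 → posterior Beta(21/2, 10)
obs 6: x=0 → posterior Beta(21/2, 11)
obs 7: x=1 → posterior Beta(23/2, 11)
obs 8: x=0 → posterior Beta(23/2, 12)
obs 9: x=1 → posterior Beta(25/2, 12)
obs 10: x=1 → posterior Beta(27/2, 12)
obs 11: x=1 → posterior Beta(29/2, 12)
obs 12: x=1 → posterior Beta(31/2, 12)
obs 13: x=0 → posterior Beta(31/2, 13)
obs 14: x=1 → posterior Beta(33/2, 13)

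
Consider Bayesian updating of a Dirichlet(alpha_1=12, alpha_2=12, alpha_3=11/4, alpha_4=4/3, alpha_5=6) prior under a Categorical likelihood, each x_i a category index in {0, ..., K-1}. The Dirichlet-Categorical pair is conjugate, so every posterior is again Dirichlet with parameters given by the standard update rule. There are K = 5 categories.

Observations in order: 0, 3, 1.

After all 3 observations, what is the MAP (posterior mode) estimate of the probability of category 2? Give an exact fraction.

obs 1: x=0 → posterior Dirichlet(13, 12, 11/4, 4/3, 6)
obs 2: x=3 → posterior Dirichlet(13, 12, 11/4, 7/3, 6)
obs 3: x=1 → posterior Dirichlet(13, 13, 11/4, 7/3, 6)

3/55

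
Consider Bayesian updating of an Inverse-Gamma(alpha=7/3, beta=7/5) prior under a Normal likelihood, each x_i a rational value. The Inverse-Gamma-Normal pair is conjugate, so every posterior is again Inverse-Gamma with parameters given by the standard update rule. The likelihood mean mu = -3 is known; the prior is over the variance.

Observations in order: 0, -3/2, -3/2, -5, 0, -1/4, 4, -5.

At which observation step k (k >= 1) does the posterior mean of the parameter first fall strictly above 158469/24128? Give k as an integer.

obs 1: x=0 → posterior Inverse-Gamma(17/6, 59/10)
obs 2: x=-3/2 → posterior Inverse-Gamma(10/3, 281/40)
obs 3: x=-3/2 → posterior Inverse-Gamma(23/6, 163/20)
obs 4: x=-5 → posterior Inverse-Gamma(13/3, 203/20)
obs 5: x=0 → posterior Inverse-Gamma(29/6, 293/20)
obs 6: x=-1/4 → posterior Inverse-Gamma(16/3, 2949/160)
obs 7: x=4 → posterior Inverse-Gamma(35/6, 6869/160)
obs 8: x=-5 → posterior Inverse-Gamma(19/3, 7189/160)

k = 7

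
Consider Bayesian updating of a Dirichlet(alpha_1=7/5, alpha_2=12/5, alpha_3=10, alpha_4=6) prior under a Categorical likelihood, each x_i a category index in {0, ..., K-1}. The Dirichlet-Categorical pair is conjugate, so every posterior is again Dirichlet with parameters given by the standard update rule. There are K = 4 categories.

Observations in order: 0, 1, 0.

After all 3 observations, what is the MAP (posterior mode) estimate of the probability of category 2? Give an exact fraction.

obs 1: x=0 → posterior Dirichlet(12/5, 12/5, 10, 6)
obs 2: x=1 → posterior Dirichlet(12/5, 17/5, 10, 6)
obs 3: x=0 → posterior Dirichlet(17/5, 17/5, 10, 6)

45/94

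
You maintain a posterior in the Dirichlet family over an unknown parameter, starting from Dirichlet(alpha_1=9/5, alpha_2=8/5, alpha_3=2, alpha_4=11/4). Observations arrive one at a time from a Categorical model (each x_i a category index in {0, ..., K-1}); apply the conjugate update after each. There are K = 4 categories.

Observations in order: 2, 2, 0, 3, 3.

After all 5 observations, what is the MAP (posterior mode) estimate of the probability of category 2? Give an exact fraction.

obs 1: x=2 → posterior Dirichlet(9/5, 8/5, 3, 11/4)
obs 2: x=2 → posterior Dirichlet(9/5, 8/5, 4, 11/4)
obs 3: x=0 → posterior Dirichlet(14/5, 8/5, 4, 11/4)
obs 4: x=3 → posterior Dirichlet(14/5, 8/5, 4, 15/4)
obs 5: x=3 → posterior Dirichlet(14/5, 8/5, 4, 19/4)

20/61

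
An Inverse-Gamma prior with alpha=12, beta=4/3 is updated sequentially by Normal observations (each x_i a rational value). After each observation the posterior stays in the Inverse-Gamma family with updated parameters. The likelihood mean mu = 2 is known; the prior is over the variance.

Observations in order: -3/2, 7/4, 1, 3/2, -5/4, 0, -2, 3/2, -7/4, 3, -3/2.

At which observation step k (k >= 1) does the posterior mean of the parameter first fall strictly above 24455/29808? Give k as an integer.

obs 1: x=-3/2 → posterior Inverse-Gamma(25/2, 179/24)
obs 2: x=7/4 → posterior Inverse-Gamma(13, 719/96)
obs 3: x=1 → posterior Inverse-Gamma(27/2, 767/96)
obs 4: x=3/2 → posterior Inverse-Gamma(14, 779/96)
obs 5: x=-5/4 → posterior Inverse-Gamma(29/2, 643/48)
obs 6: x=0 → posterior Inverse-Gamma(15, 739/48)
obs 7: x=-2 → posterior Inverse-Gamma(31/2, 1123/48)
obs 8: x=3/2 → posterior Inverse-Gamma(16, 1129/48)
obs 9: x=-7/4 → posterior Inverse-Gamma(33/2, 2933/96)
obs 10: x=3 → posterior Inverse-Gamma(17, 2981/96)
obs 11: x=-3/2 → posterior Inverse-Gamma(35/2, 3569/96)

k = 5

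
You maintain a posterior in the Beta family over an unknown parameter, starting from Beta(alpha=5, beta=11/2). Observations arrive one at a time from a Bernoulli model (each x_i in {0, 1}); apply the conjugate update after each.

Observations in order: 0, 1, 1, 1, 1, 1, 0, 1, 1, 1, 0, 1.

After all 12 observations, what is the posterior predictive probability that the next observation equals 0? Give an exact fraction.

17/45

obs 1: x=0 → posterior Beta(5, 13/2)
obs 2: x=1 → posterior Beta(6, 13/2)
obs 3: x=1 → posterior Beta(7, 13/2)
obs 4: x=1 → posterior Beta(8, 13/2)
obs 5: x=1 → posterior Beta(9, 13/2)
obs 6: x=1 → posterior Beta(10, 13/2)
obs 7: x=0 → posterior Beta(10, 15/2)
obs 8: x=1 → posterior Beta(11, 15/2)
obs 9: x=1 → posterior Beta(12, 15/2)
obs 10: x=1 → posterior Beta(13, 15/2)
obs 11: x=0 → posterior Beta(13, 17/2)
obs 12: x=1 → posterior Beta(14, 17/2)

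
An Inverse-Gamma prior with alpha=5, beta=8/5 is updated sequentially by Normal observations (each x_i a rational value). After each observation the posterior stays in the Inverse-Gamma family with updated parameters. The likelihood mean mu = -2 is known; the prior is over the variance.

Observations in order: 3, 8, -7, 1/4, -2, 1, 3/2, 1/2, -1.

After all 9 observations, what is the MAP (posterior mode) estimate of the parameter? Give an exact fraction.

14941/1680

obs 1: x=3 → posterior Inverse-Gamma(11/2, 141/10)
obs 2: x=8 → posterior Inverse-Gamma(6, 641/10)
obs 3: x=-7 → posterior Inverse-Gamma(13/2, 383/5)
obs 4: x=1/4 → posterior Inverse-Gamma(7, 12661/160)
obs 5: x=-2 → posterior Inverse-Gamma(15/2, 12661/160)
obs 6: x=1 → posterior Inverse-Gamma(8, 13381/160)
obs 7: x=3/2 → posterior Inverse-Gamma(17/2, 14361/160)
obs 8: x=1/2 → posterior Inverse-Gamma(9, 14861/160)
obs 9: x=-1 → posterior Inverse-Gamma(19/2, 14941/160)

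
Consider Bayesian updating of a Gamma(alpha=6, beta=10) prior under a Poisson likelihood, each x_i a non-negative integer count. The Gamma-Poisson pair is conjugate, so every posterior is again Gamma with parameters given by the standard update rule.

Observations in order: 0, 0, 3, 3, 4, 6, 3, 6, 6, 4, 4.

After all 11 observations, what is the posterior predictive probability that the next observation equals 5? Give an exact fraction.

obs 1: x=0 → posterior Gamma(6, 11)
obs 2: x=0 → posterior Gamma(6, 12)
obs 3: x=3 → posterior Gamma(9, 13)
obs 4: x=3 → posterior Gamma(12, 14)
obs 5: x=4 → posterior Gamma(16, 15)
obs 6: x=6 → posterior Gamma(22, 16)
obs 7: x=3 → posterior Gamma(25, 17)
obs 8: x=6 → posterior Gamma(31, 18)
obs 9: x=6 → posterior Gamma(37, 19)
obs 10: x=4 → posterior Gamma(41, 20)
obs 11: x=4 → posterior Gamma(45, 21)

150706695204602879551210393064896403039085460529855684891246961621/3304258758035628404509911064625178971074940125041652233533868998656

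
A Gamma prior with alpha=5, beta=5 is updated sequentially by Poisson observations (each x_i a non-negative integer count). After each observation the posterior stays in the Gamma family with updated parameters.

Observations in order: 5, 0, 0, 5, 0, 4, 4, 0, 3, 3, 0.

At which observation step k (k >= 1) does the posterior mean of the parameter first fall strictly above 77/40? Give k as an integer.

k = 10

obs 1: x=5 → posterior Gamma(10, 6)
obs 2: x=0 → posterior Gamma(10, 7)
obs 3: x=0 → posterior Gamma(10, 8)
obs 4: x=5 → posterior Gamma(15, 9)
obs 5: x=0 → posterior Gamma(15, 10)
obs 6: x=4 → posterior Gamma(19, 11)
obs 7: x=4 → posterior Gamma(23, 12)
obs 8: x=0 → posterior Gamma(23, 13)
obs 9: x=3 → posterior Gamma(26, 14)
obs 10: x=3 → posterior Gamma(29, 15)
obs 11: x=0 → posterior Gamma(29, 16)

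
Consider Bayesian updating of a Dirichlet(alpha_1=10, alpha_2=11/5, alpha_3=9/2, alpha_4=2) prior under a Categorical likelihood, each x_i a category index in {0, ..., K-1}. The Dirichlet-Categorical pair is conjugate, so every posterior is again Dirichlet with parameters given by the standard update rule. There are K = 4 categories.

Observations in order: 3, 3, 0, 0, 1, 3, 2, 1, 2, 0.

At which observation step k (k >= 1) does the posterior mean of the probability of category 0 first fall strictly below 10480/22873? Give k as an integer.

obs 1: x=3 → posterior Dirichlet(10, 11/5, 9/2, 3)
obs 2: x=3 → posterior Dirichlet(10, 11/5, 9/2, 4)
obs 3: x=0 → posterior Dirichlet(11, 11/5, 9/2, 4)
obs 4: x=0 → posterior Dirichlet(12, 11/5, 9/2, 4)
obs 5: x=1 → posterior Dirichlet(12, 16/5, 9/2, 4)
obs 6: x=3 → posterior Dirichlet(12, 16/5, 9/2, 5)
obs 7: x=2 → posterior Dirichlet(12, 16/5, 11/2, 5)
obs 8: x=1 → posterior Dirichlet(12, 21/5, 11/2, 5)
obs 9: x=2 → posterior Dirichlet(12, 21/5, 13/2, 5)
obs 10: x=0 → posterior Dirichlet(13, 21/5, 13/2, 5)

k = 8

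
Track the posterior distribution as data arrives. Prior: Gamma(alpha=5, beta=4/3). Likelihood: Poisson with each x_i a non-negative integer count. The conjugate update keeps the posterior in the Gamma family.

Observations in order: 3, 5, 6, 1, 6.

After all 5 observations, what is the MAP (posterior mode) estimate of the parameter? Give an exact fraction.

obs 1: x=3 → posterior Gamma(8, 7/3)
obs 2: x=5 → posterior Gamma(13, 10/3)
obs 3: x=6 → posterior Gamma(19, 13/3)
obs 4: x=1 → posterior Gamma(20, 16/3)
obs 5: x=6 → posterior Gamma(26, 19/3)

75/19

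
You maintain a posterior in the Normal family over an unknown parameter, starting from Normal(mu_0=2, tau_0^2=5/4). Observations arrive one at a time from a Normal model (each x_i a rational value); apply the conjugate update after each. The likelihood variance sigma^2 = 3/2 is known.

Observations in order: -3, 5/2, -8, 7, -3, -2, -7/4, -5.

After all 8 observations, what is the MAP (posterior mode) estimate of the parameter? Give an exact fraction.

obs 1: x=-3 → posterior Normal(-3/11, 15/22)
obs 2: x=5/2 → posterior Normal(19/32, 15/32)
obs 3: x=-8 → posterior Normal(-61/42, 5/14)
obs 4: x=7 → posterior Normal(9/52, 15/52)
obs 5: x=-3 → posterior Normal(-21/62, 15/62)
obs 6: x=-2 → posterior Normal(-41/72, 5/24)
obs 7: x=-7/4 → posterior Normal(-117/164, 15/82)
obs 8: x=-5 → posterior Normal(-217/184, 15/92)

-217/184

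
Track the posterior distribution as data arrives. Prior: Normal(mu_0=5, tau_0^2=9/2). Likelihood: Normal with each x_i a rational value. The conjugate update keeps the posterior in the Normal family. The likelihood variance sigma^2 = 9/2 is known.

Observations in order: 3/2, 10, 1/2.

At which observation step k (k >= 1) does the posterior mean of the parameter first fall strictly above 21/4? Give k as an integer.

k = 2

obs 1: x=3/2 → posterior Normal(13/4, 9/4)
obs 2: x=10 → posterior Normal(11/2, 3/2)
obs 3: x=1/2 → posterior Normal(17/4, 9/8)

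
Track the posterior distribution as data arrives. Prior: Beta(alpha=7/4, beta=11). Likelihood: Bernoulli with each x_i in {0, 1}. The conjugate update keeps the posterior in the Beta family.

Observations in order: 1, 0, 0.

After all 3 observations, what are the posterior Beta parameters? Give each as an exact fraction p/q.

obs 1: x=1 → posterior Beta(11/4, 11)
obs 2: x=0 → posterior Beta(11/4, 12)
obs 3: x=0 → posterior Beta(11/4, 13)

alpha=11/4, beta=13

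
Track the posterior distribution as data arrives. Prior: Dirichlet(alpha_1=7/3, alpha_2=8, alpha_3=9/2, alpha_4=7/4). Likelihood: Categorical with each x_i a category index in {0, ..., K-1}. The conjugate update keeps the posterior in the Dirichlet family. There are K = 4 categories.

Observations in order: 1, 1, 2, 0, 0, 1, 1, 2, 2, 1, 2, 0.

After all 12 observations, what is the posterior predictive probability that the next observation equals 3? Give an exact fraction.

obs 1: x=1 → posterior Dirichlet(7/3, 9, 9/2, 7/4)
obs 2: x=1 → posterior Dirichlet(7/3, 10, 9/2, 7/4)
obs 3: x=2 → posterior Dirichlet(7/3, 10, 11/2, 7/4)
obs 4: x=0 → posterior Dirichlet(10/3, 10, 11/2, 7/4)
obs 5: x=0 → posterior Dirichlet(13/3, 10, 11/2, 7/4)
obs 6: x=1 → posterior Dirichlet(13/3, 11, 11/2, 7/4)
obs 7: x=1 → posterior Dirichlet(13/3, 12, 11/2, 7/4)
obs 8: x=2 → posterior Dirichlet(13/3, 12, 13/2, 7/4)
obs 9: x=2 → posterior Dirichlet(13/3, 12, 15/2, 7/4)
obs 10: x=1 → posterior Dirichlet(13/3, 13, 15/2, 7/4)
obs 11: x=2 → posterior Dirichlet(13/3, 13, 17/2, 7/4)
obs 12: x=0 → posterior Dirichlet(16/3, 13, 17/2, 7/4)

3/49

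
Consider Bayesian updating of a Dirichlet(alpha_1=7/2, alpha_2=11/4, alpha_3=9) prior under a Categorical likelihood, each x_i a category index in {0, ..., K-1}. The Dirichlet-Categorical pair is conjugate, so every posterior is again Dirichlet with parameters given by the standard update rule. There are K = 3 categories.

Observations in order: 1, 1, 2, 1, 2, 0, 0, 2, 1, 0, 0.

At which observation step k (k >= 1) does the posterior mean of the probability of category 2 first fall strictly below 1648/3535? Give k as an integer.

obs 1: x=1 → posterior Dirichlet(7/2, 15/4, 9)
obs 2: x=1 → posterior Dirichlet(7/2, 19/4, 9)
obs 3: x=2 → posterior Dirichlet(7/2, 19/4, 10)
obs 4: x=1 → posterior Dirichlet(7/2, 23/4, 10)
obs 5: x=2 → posterior Dirichlet(7/2, 23/4, 11)
obs 6: x=0 → posterior Dirichlet(9/2, 23/4, 11)
obs 7: x=0 → posterior Dirichlet(11/2, 23/4, 11)
obs 8: x=2 → posterior Dirichlet(11/2, 23/4, 12)
obs 9: x=1 → posterior Dirichlet(11/2, 27/4, 12)
obs 10: x=0 → posterior Dirichlet(13/2, 27/4, 12)
obs 11: x=0 → posterior Dirichlet(15/2, 27/4, 12)

k = 11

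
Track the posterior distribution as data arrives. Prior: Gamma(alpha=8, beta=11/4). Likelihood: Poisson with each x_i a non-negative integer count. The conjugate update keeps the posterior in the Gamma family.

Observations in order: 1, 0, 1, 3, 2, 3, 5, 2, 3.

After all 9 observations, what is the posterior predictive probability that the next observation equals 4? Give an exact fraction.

530649456305880281777959853929936057125452345621981440/4387787990507505011654239248920742329139891155371241601

obs 1: x=1 → posterior Gamma(9, 15/4)
obs 2: x=0 → posterior Gamma(9, 19/4)
obs 3: x=1 → posterior Gamma(10, 23/4)
obs 4: x=3 → posterior Gamma(13, 27/4)
obs 5: x=2 → posterior Gamma(15, 31/4)
obs 6: x=3 → posterior Gamma(18, 35/4)
obs 7: x=5 → posterior Gamma(23, 39/4)
obs 8: x=2 → posterior Gamma(25, 43/4)
obs 9: x=3 → posterior Gamma(28, 47/4)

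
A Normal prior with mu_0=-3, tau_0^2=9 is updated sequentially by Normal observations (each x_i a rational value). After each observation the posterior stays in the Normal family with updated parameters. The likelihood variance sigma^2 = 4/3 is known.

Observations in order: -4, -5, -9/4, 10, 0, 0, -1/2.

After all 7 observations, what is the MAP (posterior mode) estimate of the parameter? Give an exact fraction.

-237/772

obs 1: x=-4 → posterior Normal(-120/31, 36/31)
obs 2: x=-5 → posterior Normal(-255/58, 18/29)
obs 3: x=-9/4 → posterior Normal(-1263/340, 36/85)
obs 4: x=10 → posterior Normal(-183/448, 9/28)
obs 5: x=0 → posterior Normal(-183/556, 36/139)
obs 6: x=0 → posterior Normal(-183/664, 18/83)
obs 7: x=-1/2 → posterior Normal(-237/772, 36/193)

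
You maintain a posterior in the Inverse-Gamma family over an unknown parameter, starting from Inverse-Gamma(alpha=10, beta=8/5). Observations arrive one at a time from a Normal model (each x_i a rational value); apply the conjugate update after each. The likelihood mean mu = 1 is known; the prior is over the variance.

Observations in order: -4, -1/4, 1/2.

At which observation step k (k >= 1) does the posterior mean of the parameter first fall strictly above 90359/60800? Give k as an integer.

k = 2

obs 1: x=-4 → posterior Inverse-Gamma(21/2, 141/10)
obs 2: x=-1/4 → posterior Inverse-Gamma(11, 2381/160)
obs 3: x=1/2 → posterior Inverse-Gamma(23/2, 2401/160)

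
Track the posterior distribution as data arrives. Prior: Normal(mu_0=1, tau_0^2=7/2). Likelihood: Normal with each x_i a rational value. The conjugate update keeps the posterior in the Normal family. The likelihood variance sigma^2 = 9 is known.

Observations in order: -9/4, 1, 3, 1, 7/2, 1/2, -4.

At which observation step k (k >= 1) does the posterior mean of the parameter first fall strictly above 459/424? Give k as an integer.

obs 1: x=-9/4 → posterior Normal(9/100, 63/25)
obs 2: x=1 → posterior Normal(37/128, 63/32)
obs 3: x=3 → posterior Normal(121/156, 21/13)
obs 4: x=1 → posterior Normal(149/184, 63/46)
obs 5: x=7/2 → posterior Normal(247/212, 63/53)
obs 6: x=1/2 → posterior Normal(87/80, 21/20)
obs 7: x=-4 → posterior Normal(149/268, 63/67)

k = 5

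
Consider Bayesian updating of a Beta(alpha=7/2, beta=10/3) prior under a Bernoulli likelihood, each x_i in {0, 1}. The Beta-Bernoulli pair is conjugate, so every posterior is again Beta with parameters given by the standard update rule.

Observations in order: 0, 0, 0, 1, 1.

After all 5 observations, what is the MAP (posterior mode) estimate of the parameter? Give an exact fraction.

27/59

obs 1: x=0 → posterior Beta(7/2, 13/3)
obs 2: x=0 → posterior Beta(7/2, 16/3)
obs 3: x=0 → posterior Beta(7/2, 19/3)
obs 4: x=1 → posterior Beta(9/2, 19/3)
obs 5: x=1 → posterior Beta(11/2, 19/3)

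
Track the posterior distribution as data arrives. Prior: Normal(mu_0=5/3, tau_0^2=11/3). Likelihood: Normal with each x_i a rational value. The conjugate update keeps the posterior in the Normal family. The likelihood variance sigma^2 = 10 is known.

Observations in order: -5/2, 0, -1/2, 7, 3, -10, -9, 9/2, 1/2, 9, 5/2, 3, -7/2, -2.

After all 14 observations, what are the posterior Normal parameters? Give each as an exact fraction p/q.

mu_0=9/23, tau_0^2=55/92

obs 1: x=-5/2 → posterior Normal(45/82, 110/41)
obs 2: x=0 → posterior Normal(45/104, 55/26)
obs 3: x=-1/2 → posterior Normal(17/63, 110/63)
obs 4: x=7 → posterior Normal(47/37, 55/37)
obs 5: x=3 → posterior Normal(127/85, 22/17)
obs 6: x=-10 → posterior Normal(17/96, 55/48)
obs 7: x=-9 → posterior Normal(-82/107, 110/107)
obs 8: x=9/2 → posterior Normal(-65/236, 55/59)
obs 9: x=1/2 → posterior Normal(-9/43, 110/129)
obs 10: x=9 → posterior Normal(18/35, 11/14)
obs 11: x=5/2 → posterior Normal(199/302, 110/151)
obs 12: x=3 → posterior Normal(265/324, 55/81)
obs 13: x=-7/2 → posterior Normal(94/173, 110/173)
obs 14: x=-2 → posterior Normal(9/23, 55/92)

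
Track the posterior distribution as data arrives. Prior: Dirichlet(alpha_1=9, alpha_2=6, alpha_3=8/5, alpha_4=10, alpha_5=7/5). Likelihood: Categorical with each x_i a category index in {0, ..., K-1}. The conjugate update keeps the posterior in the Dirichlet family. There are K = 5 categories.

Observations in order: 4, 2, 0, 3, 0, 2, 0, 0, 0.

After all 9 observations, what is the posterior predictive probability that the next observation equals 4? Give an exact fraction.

12/185

obs 1: x=4 → posterior Dirichlet(9, 6, 8/5, 10, 12/5)
obs 2: x=2 → posterior Dirichlet(9, 6, 13/5, 10, 12/5)
obs 3: x=0 → posterior Dirichlet(10, 6, 13/5, 10, 12/5)
obs 4: x=3 → posterior Dirichlet(10, 6, 13/5, 11, 12/5)
obs 5: x=0 → posterior Dirichlet(11, 6, 13/5, 11, 12/5)
obs 6: x=2 → posterior Dirichlet(11, 6, 18/5, 11, 12/5)
obs 7: x=0 → posterior Dirichlet(12, 6, 18/5, 11, 12/5)
obs 8: x=0 → posterior Dirichlet(13, 6, 18/5, 11, 12/5)
obs 9: x=0 → posterior Dirichlet(14, 6, 18/5, 11, 12/5)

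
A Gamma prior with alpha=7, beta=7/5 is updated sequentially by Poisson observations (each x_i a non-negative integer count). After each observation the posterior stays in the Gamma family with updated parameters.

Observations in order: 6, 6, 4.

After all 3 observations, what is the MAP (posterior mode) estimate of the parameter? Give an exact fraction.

5

obs 1: x=6 → posterior Gamma(13, 12/5)
obs 2: x=6 → posterior Gamma(19, 17/5)
obs 3: x=4 → posterior Gamma(23, 22/5)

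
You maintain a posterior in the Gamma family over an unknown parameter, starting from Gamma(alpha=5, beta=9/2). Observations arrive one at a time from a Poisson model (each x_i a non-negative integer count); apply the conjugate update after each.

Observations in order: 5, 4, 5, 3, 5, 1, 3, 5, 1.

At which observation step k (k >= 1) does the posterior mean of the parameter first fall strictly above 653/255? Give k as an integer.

obs 1: x=5 → posterior Gamma(10, 11/2)
obs 2: x=4 → posterior Gamma(14, 13/2)
obs 3: x=5 → posterior Gamma(19, 15/2)
obs 4: x=3 → posterior Gamma(22, 17/2)
obs 5: x=5 → posterior Gamma(27, 19/2)
obs 6: x=1 → posterior Gamma(28, 21/2)
obs 7: x=3 → posterior Gamma(31, 23/2)
obs 8: x=5 → posterior Gamma(36, 25/2)
obs 9: x=1 → posterior Gamma(37, 27/2)

k = 4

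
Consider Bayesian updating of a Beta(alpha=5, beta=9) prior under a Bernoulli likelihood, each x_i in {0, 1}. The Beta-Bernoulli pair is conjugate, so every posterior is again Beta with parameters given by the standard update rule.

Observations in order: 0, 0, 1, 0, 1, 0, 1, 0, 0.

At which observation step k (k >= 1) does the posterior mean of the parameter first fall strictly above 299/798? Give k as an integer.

k = 7

obs 1: x=0 → posterior Beta(5, 10)
obs 2: x=0 → posterior Beta(5, 11)
obs 3: x=1 → posterior Beta(6, 11)
obs 4: x=0 → posterior Beta(6, 12)
obs 5: x=1 → posterior Beta(7, 12)
obs 6: x=0 → posterior Beta(7, 13)
obs 7: x=1 → posterior Beta(8, 13)
obs 8: x=0 → posterior Beta(8, 14)
obs 9: x=0 → posterior Beta(8, 15)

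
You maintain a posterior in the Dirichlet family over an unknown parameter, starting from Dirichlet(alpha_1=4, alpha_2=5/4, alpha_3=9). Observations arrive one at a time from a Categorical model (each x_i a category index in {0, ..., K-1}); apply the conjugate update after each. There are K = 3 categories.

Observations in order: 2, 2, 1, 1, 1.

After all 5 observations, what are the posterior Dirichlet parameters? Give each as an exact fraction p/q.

obs 1: x=2 → posterior Dirichlet(4, 5/4, 10)
obs 2: x=2 → posterior Dirichlet(4, 5/4, 11)
obs 3: x=1 → posterior Dirichlet(4, 9/4, 11)
obs 4: x=1 → posterior Dirichlet(4, 13/4, 11)
obs 5: x=1 → posterior Dirichlet(4, 17/4, 11)

alpha_1=4, alpha_2=17/4, alpha_3=11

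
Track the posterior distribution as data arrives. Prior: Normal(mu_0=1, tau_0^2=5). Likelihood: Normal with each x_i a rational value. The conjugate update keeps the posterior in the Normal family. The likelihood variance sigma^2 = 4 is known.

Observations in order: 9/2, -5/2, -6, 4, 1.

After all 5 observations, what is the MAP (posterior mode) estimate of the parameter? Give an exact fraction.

9/29

obs 1: x=9/2 → posterior Normal(53/18, 20/9)
obs 2: x=-5/2 → posterior Normal(1, 10/7)
obs 3: x=-6 → posterior Normal(-16/19, 20/19)
obs 4: x=4 → posterior Normal(1/6, 5/6)
obs 5: x=1 → posterior Normal(9/29, 20/29)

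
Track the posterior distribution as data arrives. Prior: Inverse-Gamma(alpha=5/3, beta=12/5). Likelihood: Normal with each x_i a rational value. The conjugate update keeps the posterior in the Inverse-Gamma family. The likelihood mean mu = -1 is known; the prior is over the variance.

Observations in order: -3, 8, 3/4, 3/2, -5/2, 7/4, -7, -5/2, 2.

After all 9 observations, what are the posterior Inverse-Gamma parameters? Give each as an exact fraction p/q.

obs 1: x=-3 → posterior Inverse-Gamma(13/6, 22/5)
obs 2: x=8 → posterior Inverse-Gamma(8/3, 449/10)
obs 3: x=3/4 → posterior Inverse-Gamma(19/6, 7429/160)
obs 4: x=3/2 → posterior Inverse-Gamma(11/3, 7929/160)
obs 5: x=-5/2 → posterior Inverse-Gamma(25/6, 8109/160)
obs 6: x=7/4 → posterior Inverse-Gamma(14/3, 4357/80)
obs 7: x=-7 → posterior Inverse-Gamma(31/6, 5797/80)
obs 8: x=-5/2 → posterior Inverse-Gamma(17/3, 5887/80)
obs 9: x=2 → posterior Inverse-Gamma(37/6, 6247/80)

alpha=37/6, beta=6247/80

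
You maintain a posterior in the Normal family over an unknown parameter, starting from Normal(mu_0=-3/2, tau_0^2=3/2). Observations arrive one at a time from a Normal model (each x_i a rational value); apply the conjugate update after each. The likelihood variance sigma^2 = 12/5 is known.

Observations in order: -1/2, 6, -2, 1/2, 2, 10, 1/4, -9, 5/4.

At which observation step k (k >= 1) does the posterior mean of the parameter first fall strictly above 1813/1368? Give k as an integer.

obs 1: x=-1/2 → posterior Normal(-29/26, 12/13)
obs 2: x=6 → posterior Normal(31/36, 2/3)
obs 3: x=-2 → posterior Normal(11/46, 12/23)
obs 4: x=1/2 → posterior Normal(2/7, 3/7)
obs 5: x=2 → posterior Normal(6/11, 4/11)
obs 6: x=10 → posterior Normal(34/19, 6/19)
obs 7: x=1/4 → posterior Normal(277/172, 12/43)
obs 8: x=-9 → posterior Normal(97/192, 1/4)
obs 9: x=5/4 → posterior Normal(61/106, 12/53)

k = 6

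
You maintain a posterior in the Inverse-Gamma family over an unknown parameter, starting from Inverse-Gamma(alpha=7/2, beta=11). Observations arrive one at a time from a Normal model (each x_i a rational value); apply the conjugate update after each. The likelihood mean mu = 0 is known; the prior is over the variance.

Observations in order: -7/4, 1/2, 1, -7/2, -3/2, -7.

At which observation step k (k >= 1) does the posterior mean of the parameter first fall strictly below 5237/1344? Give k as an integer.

k = 2

obs 1: x=-7/4 → posterior Inverse-Gamma(4, 401/32)
obs 2: x=1/2 → posterior Inverse-Gamma(9/2, 405/32)
obs 3: x=1 → posterior Inverse-Gamma(5, 421/32)
obs 4: x=-7/2 → posterior Inverse-Gamma(11/2, 617/32)
obs 5: x=-3/2 → posterior Inverse-Gamma(6, 653/32)
obs 6: x=-7 → posterior Inverse-Gamma(13/2, 1437/32)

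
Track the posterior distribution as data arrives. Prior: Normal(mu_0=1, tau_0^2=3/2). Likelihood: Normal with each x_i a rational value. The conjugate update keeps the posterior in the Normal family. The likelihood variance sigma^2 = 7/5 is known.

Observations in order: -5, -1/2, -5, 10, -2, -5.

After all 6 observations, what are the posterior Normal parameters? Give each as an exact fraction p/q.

obs 1: x=-5 → posterior Normal(-61/29, 21/29)
obs 2: x=-1/2 → posterior Normal(-137/88, 21/44)
obs 3: x=-5 → posterior Normal(-287/118, 21/59)
obs 4: x=10 → posterior Normal(13/148, 21/74)
obs 5: x=-2 → posterior Normal(-47/178, 21/89)
obs 6: x=-5 → posterior Normal(-197/208, 21/104)

mu_0=-197/208, tau_0^2=21/104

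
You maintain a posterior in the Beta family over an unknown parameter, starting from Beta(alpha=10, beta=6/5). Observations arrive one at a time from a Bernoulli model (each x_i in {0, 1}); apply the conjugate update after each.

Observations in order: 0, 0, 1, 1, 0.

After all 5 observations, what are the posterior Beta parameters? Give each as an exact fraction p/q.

alpha=12, beta=21/5

obs 1: x=0 → posterior Beta(10, 11/5)
obs 2: x=0 → posterior Beta(10, 16/5)
obs 3: x=1 → posterior Beta(11, 16/5)
obs 4: x=1 → posterior Beta(12, 16/5)
obs 5: x=0 → posterior Beta(12, 21/5)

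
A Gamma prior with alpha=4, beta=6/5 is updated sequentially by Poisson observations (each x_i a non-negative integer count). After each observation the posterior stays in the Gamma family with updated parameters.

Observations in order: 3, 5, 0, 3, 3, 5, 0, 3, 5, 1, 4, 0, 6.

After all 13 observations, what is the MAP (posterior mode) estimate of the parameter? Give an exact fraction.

205/71

obs 1: x=3 → posterior Gamma(7, 11/5)
obs 2: x=5 → posterior Gamma(12, 16/5)
obs 3: x=0 → posterior Gamma(12, 21/5)
obs 4: x=3 → posterior Gamma(15, 26/5)
obs 5: x=3 → posterior Gamma(18, 31/5)
obs 6: x=5 → posterior Gamma(23, 36/5)
obs 7: x=0 → posterior Gamma(23, 41/5)
obs 8: x=3 → posterior Gamma(26, 46/5)
obs 9: x=5 → posterior Gamma(31, 51/5)
obs 10: x=1 → posterior Gamma(32, 56/5)
obs 11: x=4 → posterior Gamma(36, 61/5)
obs 12: x=0 → posterior Gamma(36, 66/5)
obs 13: x=6 → posterior Gamma(42, 71/5)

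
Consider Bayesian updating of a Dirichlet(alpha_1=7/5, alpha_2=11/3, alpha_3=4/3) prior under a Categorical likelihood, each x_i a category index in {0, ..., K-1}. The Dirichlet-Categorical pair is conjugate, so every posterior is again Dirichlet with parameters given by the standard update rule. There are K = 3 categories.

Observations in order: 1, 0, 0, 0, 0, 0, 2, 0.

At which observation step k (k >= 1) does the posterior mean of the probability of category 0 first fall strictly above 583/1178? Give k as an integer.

obs 1: x=1 → posterior Dirichlet(7/5, 14/3, 4/3)
obs 2: x=0 → posterior Dirichlet(12/5, 14/3, 4/3)
obs 3: x=0 → posterior Dirichlet(17/5, 14/3, 4/3)
obs 4: x=0 → posterior Dirichlet(22/5, 14/3, 4/3)
obs 5: x=0 → posterior Dirichlet(27/5, 14/3, 4/3)
obs 6: x=0 → posterior Dirichlet(32/5, 14/3, 4/3)
obs 7: x=2 → posterior Dirichlet(32/5, 14/3, 7/3)
obs 8: x=0 → posterior Dirichlet(37/5, 14/3, 7/3)

k = 6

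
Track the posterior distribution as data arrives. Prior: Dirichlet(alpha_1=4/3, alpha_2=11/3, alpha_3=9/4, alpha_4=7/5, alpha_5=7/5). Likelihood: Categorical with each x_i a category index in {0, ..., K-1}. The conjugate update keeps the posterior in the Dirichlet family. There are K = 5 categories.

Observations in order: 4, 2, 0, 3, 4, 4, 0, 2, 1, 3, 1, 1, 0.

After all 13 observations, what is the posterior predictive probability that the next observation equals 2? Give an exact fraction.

85/461

obs 1: x=4 → posterior Dirichlet(4/3, 11/3, 9/4, 7/5, 12/5)
obs 2: x=2 → posterior Dirichlet(4/3, 11/3, 13/4, 7/5, 12/5)
obs 3: x=0 → posterior Dirichlet(7/3, 11/3, 13/4, 7/5, 12/5)
obs 4: x=3 → posterior Dirichlet(7/3, 11/3, 13/4, 12/5, 12/5)
obs 5: x=4 → posterior Dirichlet(7/3, 11/3, 13/4, 12/5, 17/5)
obs 6: x=4 → posterior Dirichlet(7/3, 11/3, 13/4, 12/5, 22/5)
obs 7: x=0 → posterior Dirichlet(10/3, 11/3, 13/4, 12/5, 22/5)
obs 8: x=2 → posterior Dirichlet(10/3, 11/3, 17/4, 12/5, 22/5)
obs 9: x=1 → posterior Dirichlet(10/3, 14/3, 17/4, 12/5, 22/5)
obs 10: x=3 → posterior Dirichlet(10/3, 14/3, 17/4, 17/5, 22/5)
obs 11: x=1 → posterior Dirichlet(10/3, 17/3, 17/4, 17/5, 22/5)
obs 12: x=1 → posterior Dirichlet(10/3, 20/3, 17/4, 17/5, 22/5)
obs 13: x=0 → posterior Dirichlet(13/3, 20/3, 17/4, 17/5, 22/5)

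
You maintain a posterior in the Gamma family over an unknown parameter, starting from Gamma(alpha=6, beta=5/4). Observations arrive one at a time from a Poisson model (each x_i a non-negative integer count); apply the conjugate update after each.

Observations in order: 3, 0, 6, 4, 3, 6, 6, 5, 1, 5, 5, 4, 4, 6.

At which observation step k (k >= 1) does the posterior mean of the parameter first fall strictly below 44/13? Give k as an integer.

k = 2

obs 1: x=3 → posterior Gamma(9, 9/4)
obs 2: x=0 → posterior Gamma(9, 13/4)
obs 3: x=6 → posterior Gamma(15, 17/4)
obs 4: x=4 → posterior Gamma(19, 21/4)
obs 5: x=3 → posterior Gamma(22, 25/4)
obs 6: x=6 → posterior Gamma(28, 29/4)
obs 7: x=6 → posterior Gamma(34, 33/4)
obs 8: x=5 → posterior Gamma(39, 37/4)
obs 9: x=1 → posterior Gamma(40, 41/4)
obs 10: x=5 → posterior Gamma(45, 45/4)
obs 11: x=5 → posterior Gamma(50, 49/4)
obs 12: x=4 → posterior Gamma(54, 53/4)
obs 13: x=4 → posterior Gamma(58, 57/4)
obs 14: x=6 → posterior Gamma(64, 61/4)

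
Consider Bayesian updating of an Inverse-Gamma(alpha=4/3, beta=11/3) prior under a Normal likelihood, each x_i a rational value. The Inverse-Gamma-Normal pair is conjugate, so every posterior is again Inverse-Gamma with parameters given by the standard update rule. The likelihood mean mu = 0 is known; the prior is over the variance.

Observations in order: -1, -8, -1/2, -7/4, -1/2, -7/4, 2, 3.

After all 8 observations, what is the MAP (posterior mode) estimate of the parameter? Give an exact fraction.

obs 1: x=-1 → posterior Inverse-Gamma(11/6, 25/6)
obs 2: x=-8 → posterior Inverse-Gamma(7/3, 217/6)
obs 3: x=-1/2 → posterior Inverse-Gamma(17/6, 871/24)
obs 4: x=-7/4 → posterior Inverse-Gamma(10/3, 3631/96)
obs 5: x=-1/2 → posterior Inverse-Gamma(23/6, 3643/96)
obs 6: x=-7/4 → posterior Inverse-Gamma(13/3, 1895/48)
obs 7: x=2 → posterior Inverse-Gamma(29/6, 1991/48)
obs 8: x=3 → posterior Inverse-Gamma(16/3, 2207/48)

2207/304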